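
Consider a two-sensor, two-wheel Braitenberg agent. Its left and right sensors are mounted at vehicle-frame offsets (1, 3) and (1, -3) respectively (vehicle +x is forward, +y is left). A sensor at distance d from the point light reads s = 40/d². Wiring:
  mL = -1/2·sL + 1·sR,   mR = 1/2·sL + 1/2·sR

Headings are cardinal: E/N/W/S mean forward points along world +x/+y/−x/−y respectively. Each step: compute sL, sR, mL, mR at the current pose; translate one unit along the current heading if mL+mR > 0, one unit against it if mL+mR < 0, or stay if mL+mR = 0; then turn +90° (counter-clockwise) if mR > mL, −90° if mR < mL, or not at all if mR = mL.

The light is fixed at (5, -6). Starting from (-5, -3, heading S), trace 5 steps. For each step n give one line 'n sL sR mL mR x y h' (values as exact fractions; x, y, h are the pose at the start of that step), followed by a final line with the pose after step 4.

0 40/53 40/173 -1340/9169 4520/9169 -5 -3 S
1 20/53 20/41 650/2173 940/2173 -5 -4 E
2 40/153 8/9 116/153 88/153 -4 -4 N
3 2/5 5/8 17/40 41/80 -4 -3 E
4 40/137 40/41 4660/5617 3560/5617 -3 -3 N
final -3 -2 E

n=0: pose=(-5,-3,S); sL=40/53, sR=40/173; mL=-1340/9169, mR=4520/9169; mL+mR=60/173 → advance +1; mR−mL=5860/9169 → turn +1·90°
n=1: pose=(-5,-4,E); sL=20/53, sR=20/41; mL=650/2173, mR=940/2173; mL+mR=30/41 → advance +1; mR−mL=290/2173 → turn +1·90°
n=2: pose=(-4,-4,N); sL=40/153, sR=8/9; mL=116/153, mR=88/153; mL+mR=4/3 → advance +1; mR−mL=-28/153 → turn -1·90°
n=3: pose=(-4,-3,E); sL=2/5, sR=5/8; mL=17/40, mR=41/80; mL+mR=15/16 → advance +1; mR−mL=7/80 → turn +1·90°
n=4: pose=(-3,-3,N); sL=40/137, sR=40/41; mL=4660/5617, mR=3560/5617; mL+mR=60/41 → advance +1; mR−mL=-1100/5617 → turn -1·90°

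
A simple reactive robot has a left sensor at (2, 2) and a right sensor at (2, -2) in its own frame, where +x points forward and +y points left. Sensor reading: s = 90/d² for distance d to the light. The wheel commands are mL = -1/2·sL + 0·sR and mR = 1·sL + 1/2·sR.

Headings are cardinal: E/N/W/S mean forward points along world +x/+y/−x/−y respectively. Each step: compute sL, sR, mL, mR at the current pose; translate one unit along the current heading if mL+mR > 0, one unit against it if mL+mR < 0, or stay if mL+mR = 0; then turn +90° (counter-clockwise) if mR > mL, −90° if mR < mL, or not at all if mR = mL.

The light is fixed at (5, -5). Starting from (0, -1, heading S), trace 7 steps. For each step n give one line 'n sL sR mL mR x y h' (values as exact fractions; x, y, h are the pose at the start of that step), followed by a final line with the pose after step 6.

n=0: pose=(0,-1,S); sL=90/13, sR=90/53; mL=-45/13, mR=5355/689; mL+mR=2970/689 → advance +1; mR−mL=7740/689 → turn +1·90°
n=1: pose=(0,-2,E); sL=45/17, sR=9; mL=-45/34, mR=243/34; mL+mR=99/17 → advance +1; mR−mL=144/17 → turn +1·90°
n=2: pose=(1,-2,N); sL=90/61, sR=90/29; mL=-45/61, mR=5355/1769; mL+mR=4050/1769 → advance +1; mR−mL=6660/1769 → turn +1·90°
n=3: pose=(1,-1,W); sL=9/4, sR=5/4; mL=-9/8, mR=23/8; mL+mR=7/4 → advance +1; mR−mL=4 → turn +1·90°
n=4: pose=(0,-1,S); sL=90/13, sR=90/53; mL=-45/13, mR=5355/689; mL+mR=2970/689 → advance +1; mR−mL=7740/689 → turn +1·90°
n=5: pose=(0,-2,E); sL=45/17, sR=9; mL=-45/34, mR=243/34; mL+mR=99/17 → advance +1; mR−mL=144/17 → turn +1·90°
n=6: pose=(1,-2,N); sL=90/61, sR=90/29; mL=-45/61, mR=5355/1769; mL+mR=4050/1769 → advance +1; mR−mL=6660/1769 → turn +1·90°

0 90/13 90/53 -45/13 5355/689 0 -1 S
1 45/17 9 -45/34 243/34 0 -2 E
2 90/61 90/29 -45/61 5355/1769 1 -2 N
3 9/4 5/4 -9/8 23/8 1 -1 W
4 90/13 90/53 -45/13 5355/689 0 -1 S
5 45/17 9 -45/34 243/34 0 -2 E
6 90/61 90/29 -45/61 5355/1769 1 -2 N
final 1 -1 W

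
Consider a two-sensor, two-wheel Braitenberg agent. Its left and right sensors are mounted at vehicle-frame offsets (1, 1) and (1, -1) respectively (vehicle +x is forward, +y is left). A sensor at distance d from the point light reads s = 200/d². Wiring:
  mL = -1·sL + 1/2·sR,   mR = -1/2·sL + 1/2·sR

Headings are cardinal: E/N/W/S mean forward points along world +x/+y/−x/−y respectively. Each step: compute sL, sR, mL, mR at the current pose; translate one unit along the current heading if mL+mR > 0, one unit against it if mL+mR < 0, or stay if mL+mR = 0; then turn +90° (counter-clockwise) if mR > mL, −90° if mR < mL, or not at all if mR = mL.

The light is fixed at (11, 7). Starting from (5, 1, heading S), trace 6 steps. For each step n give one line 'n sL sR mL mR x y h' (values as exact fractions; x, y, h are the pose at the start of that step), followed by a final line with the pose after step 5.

0 100/37 100/49 -3050/1813 -600/1813 5 1 S
1 200/41 200/61 -8100/2501 -2000/2501 5 2 E
2 5/2 50/13 -15/26 35/52 4 2 N
3 200/89 200/73 -5700/6497 1600/6497 4 3 W
4 4 100/37 -98/37 -24/37 5 3 S
5 200/29 200/41 -5300/1189 -1200/1189 5 4 E
final 4 4 N

n=0: pose=(5,1,S); sL=100/37, sR=100/49; mL=-3050/1813, mR=-600/1813; mL+mR=-3650/1813 → advance -1; mR−mL=50/37 → turn +1·90°
n=1: pose=(5,2,E); sL=200/41, sR=200/61; mL=-8100/2501, mR=-2000/2501; mL+mR=-10100/2501 → advance -1; mR−mL=100/41 → turn +1·90°
n=2: pose=(4,2,N); sL=5/2, sR=50/13; mL=-15/26, mR=35/52; mL+mR=5/52 → advance +1; mR−mL=5/4 → turn +1·90°
n=3: pose=(4,3,W); sL=200/89, sR=200/73; mL=-5700/6497, mR=1600/6497; mL+mR=-4100/6497 → advance -1; mR−mL=100/89 → turn +1·90°
n=4: pose=(5,3,S); sL=4, sR=100/37; mL=-98/37, mR=-24/37; mL+mR=-122/37 → advance -1; mR−mL=2 → turn +1·90°
n=5: pose=(5,4,E); sL=200/29, sR=200/41; mL=-5300/1189, mR=-1200/1189; mL+mR=-6500/1189 → advance -1; mR−mL=100/29 → turn +1·90°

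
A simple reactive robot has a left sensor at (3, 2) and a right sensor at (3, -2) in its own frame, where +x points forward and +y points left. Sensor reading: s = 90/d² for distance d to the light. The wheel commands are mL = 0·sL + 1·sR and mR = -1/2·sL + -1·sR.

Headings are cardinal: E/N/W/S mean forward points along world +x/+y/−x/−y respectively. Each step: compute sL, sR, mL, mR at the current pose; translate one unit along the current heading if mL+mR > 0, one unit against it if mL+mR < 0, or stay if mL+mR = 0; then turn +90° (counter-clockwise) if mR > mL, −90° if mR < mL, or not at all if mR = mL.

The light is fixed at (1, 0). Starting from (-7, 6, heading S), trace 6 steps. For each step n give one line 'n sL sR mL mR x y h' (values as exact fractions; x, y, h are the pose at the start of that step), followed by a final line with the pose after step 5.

n=0: pose=(-7,6,S); sL=2, sR=90/109; mL=90/109, mR=-199/109; mL+mR=-1 → advance -1; mR−mL=-289/109 → turn -1·90°
n=1: pose=(-7,7,W); sL=45/73, sR=45/101; mL=45/101, mR=-11115/14746; mL+mR=-45/146 → advance -1; mR−mL=-17685/14746 → turn -1·90°
n=2: pose=(-6,7,N); sL=90/181, sR=18/25; mL=18/25, mR=-4383/4525; mL+mR=-45/181 → advance -1; mR−mL=-7641/4525 → turn -1·90°
n=3: pose=(-6,6,E); sL=9/8, sR=45/16; mL=45/16, mR=-27/8; mL+mR=-9/16 → advance -1; mR−mL=-99/16 → turn -1·90°
n=4: pose=(-7,6,S); sL=2, sR=90/109; mL=90/109, mR=-199/109; mL+mR=-1 → advance -1; mR−mL=-289/109 → turn -1·90°
n=5: pose=(-7,7,W); sL=45/73, sR=45/101; mL=45/101, mR=-11115/14746; mL+mR=-45/146 → advance -1; mR−mL=-17685/14746 → turn -1·90°

0 2 90/109 90/109 -199/109 -7 6 S
1 45/73 45/101 45/101 -11115/14746 -7 7 W
2 90/181 18/25 18/25 -4383/4525 -6 7 N
3 9/8 45/16 45/16 -27/8 -6 6 E
4 2 90/109 90/109 -199/109 -7 6 S
5 45/73 45/101 45/101 -11115/14746 -7 7 W
final -6 7 N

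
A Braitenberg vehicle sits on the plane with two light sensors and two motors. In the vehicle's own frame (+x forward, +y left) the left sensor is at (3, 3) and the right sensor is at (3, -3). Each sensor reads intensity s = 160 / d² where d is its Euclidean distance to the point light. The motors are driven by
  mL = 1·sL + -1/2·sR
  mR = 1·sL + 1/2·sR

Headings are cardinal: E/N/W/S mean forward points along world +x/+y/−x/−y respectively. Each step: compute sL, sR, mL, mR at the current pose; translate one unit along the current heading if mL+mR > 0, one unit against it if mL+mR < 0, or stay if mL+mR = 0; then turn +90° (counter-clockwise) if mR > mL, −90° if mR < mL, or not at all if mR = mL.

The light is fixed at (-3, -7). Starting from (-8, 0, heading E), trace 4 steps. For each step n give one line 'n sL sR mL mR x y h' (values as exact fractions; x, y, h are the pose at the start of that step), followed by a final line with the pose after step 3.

0 20/13 8 -32/13 72/13 -8 0 E
1 160/149 160/101 4240/15049 28080/15049 -7 0 N
2 80/37 16/17 1064/629 1656/629 -7 1 W
3 160/29 160/89 11920/2581 16560/2581 -8 1 S
final -8 0 E

n=0: pose=(-8,0,E); sL=20/13, sR=8; mL=-32/13, mR=72/13; mL+mR=40/13 → advance +1; mR−mL=8 → turn +1·90°
n=1: pose=(-7,0,N); sL=160/149, sR=160/101; mL=4240/15049, mR=28080/15049; mL+mR=320/149 → advance +1; mR−mL=160/101 → turn +1·90°
n=2: pose=(-7,1,W); sL=80/37, sR=16/17; mL=1064/629, mR=1656/629; mL+mR=160/37 → advance +1; mR−mL=16/17 → turn +1·90°
n=3: pose=(-8,1,S); sL=160/29, sR=160/89; mL=11920/2581, mR=16560/2581; mL+mR=320/29 → advance +1; mR−mL=160/89 → turn +1·90°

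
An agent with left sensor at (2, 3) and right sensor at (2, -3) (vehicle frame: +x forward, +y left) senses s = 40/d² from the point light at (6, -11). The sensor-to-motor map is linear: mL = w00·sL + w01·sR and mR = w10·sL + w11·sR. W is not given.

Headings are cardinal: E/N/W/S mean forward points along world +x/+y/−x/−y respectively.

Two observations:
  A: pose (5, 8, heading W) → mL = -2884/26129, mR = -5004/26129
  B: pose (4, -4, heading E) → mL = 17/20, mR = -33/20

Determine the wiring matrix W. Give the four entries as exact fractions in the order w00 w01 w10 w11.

-1 1/2 -1 -1/2

obs A: pose=(5,8,W) → sL=8/53, sR=40/493, mL=-2884/26129, mR=-5004/26129
obs B: pose=(4,-4,E) → sL=2/5, sR=5/2, mL=17/20, mR=-33/20
sensor matrix S = [[8/53, 40/493], [2/5, 5/2]]; det S = 9012/26129
solve [mL_A; mL_B] = S·[w00; w01] and [mR_A; mR_B] = S·[w10; w11]:
  w00 = -1, w01 = 1/2, w10 = -1, w11 = -1/2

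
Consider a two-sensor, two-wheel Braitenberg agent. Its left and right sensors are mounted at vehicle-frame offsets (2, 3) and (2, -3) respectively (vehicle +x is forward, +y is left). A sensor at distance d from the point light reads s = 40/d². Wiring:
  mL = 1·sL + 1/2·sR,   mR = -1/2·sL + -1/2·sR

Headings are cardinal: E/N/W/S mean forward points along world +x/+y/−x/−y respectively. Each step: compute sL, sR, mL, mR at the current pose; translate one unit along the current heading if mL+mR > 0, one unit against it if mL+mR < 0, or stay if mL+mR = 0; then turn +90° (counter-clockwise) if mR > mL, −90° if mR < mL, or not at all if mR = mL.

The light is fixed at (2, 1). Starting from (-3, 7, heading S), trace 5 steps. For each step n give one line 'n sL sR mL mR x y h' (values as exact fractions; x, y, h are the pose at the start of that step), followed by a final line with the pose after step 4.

0 2 1/2 9/4 -5/4 -3 7 S
1 40/53 40/113 5580/5989 -3320/5989 -3 6 W
2 4/13 20/29 246/377 -188/377 -4 6 N
3 40/97 8/5 588/485 -488/485 -4 7 E
4 2 1/2 9/4 -5/4 -3 7 S
final -3 6 W

n=0: pose=(-3,7,S); sL=2, sR=1/2; mL=9/4, mR=-5/4; mL+mR=1 → advance +1; mR−mL=-7/2 → turn -1·90°
n=1: pose=(-3,6,W); sL=40/53, sR=40/113; mL=5580/5989, mR=-3320/5989; mL+mR=20/53 → advance +1; mR−mL=-8900/5989 → turn -1·90°
n=2: pose=(-4,6,N); sL=4/13, sR=20/29; mL=246/377, mR=-188/377; mL+mR=2/13 → advance +1; mR−mL=-434/377 → turn -1·90°
n=3: pose=(-4,7,E); sL=40/97, sR=8/5; mL=588/485, mR=-488/485; mL+mR=20/97 → advance +1; mR−mL=-1076/485 → turn -1·90°
n=4: pose=(-3,7,S); sL=2, sR=1/2; mL=9/4, mR=-5/4; mL+mR=1 → advance +1; mR−mL=-7/2 → turn -1·90°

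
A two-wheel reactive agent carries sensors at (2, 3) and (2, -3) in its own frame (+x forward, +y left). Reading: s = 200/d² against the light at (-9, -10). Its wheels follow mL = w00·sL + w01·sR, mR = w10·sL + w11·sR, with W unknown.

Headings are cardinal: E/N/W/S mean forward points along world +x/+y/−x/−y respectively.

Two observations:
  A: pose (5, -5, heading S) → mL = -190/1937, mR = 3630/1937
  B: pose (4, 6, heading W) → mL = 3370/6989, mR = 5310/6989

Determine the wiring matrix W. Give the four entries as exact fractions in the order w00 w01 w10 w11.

obs A: pose=(5,-5,S) → sL=100/149, sR=20/13, mL=-190/1937, mR=3630/1937
obs B: pose=(4,6,W) → sL=20/29, sR=100/241, mL=3370/6989, mR=5310/6989
sensor matrix S = [[100/149, 20/13], [20/29, 100/241]]; det S = -10593600/13537693
solve [mL_A; mL_B] = S·[w00; w01] and [mR_A; mR_B] = S·[w10; w11]:
  w00 = 1, w01 = -1/2, w10 = 1/2, w11 = 1

1 -1/2 1/2 1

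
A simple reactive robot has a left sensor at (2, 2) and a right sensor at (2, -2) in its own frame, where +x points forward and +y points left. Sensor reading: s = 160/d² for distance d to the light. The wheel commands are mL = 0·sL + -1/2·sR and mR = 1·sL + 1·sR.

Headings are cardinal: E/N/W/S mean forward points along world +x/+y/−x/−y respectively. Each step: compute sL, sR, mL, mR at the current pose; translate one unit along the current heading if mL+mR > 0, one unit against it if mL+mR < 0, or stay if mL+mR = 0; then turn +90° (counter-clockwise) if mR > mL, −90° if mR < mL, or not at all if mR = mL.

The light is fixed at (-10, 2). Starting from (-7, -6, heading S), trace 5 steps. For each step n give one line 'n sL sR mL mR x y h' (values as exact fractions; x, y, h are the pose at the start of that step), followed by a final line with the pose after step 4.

n=0: pose=(-7,-6,S); sL=32/25, sR=160/101; mL=-80/101, mR=7232/2525; mL+mR=5232/2525 → advance +1; mR−mL=9232/2525 → turn +1·90°
n=1: pose=(-7,-7,E); sL=80/37, sR=80/73; mL=-40/73, mR=8800/2701; mL+mR=7320/2701 → advance +1; mR−mL=10280/2701 → turn +1·90°
n=2: pose=(-6,-7,N); sL=160/53, sR=32/17; mL=-16/17, mR=4416/901; mL+mR=3568/901 → advance +1; mR−mL=5264/901 → turn +1·90°
n=3: pose=(-6,-6,W); sL=20/13, sR=4; mL=-2, mR=72/13; mL+mR=46/13 → advance +1; mR−mL=98/13 → turn +1·90°
n=4: pose=(-7,-6,S); sL=32/25, sR=160/101; mL=-80/101, mR=7232/2525; mL+mR=5232/2525 → advance +1; mR−mL=9232/2525 → turn +1·90°

0 32/25 160/101 -80/101 7232/2525 -7 -6 S
1 80/37 80/73 -40/73 8800/2701 -7 -7 E
2 160/53 32/17 -16/17 4416/901 -6 -7 N
3 20/13 4 -2 72/13 -6 -6 W
4 32/25 160/101 -80/101 7232/2525 -7 -6 S
final -7 -7 E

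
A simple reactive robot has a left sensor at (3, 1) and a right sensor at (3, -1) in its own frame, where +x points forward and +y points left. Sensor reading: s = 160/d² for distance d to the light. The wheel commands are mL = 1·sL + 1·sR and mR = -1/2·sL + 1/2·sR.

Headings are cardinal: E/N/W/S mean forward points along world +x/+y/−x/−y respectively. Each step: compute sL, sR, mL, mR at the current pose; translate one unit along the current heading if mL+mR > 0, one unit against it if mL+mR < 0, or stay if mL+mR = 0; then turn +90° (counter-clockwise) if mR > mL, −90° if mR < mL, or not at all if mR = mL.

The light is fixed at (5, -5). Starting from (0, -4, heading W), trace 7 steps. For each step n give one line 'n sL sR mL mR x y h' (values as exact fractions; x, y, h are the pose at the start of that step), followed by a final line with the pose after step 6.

n=0: pose=(0,-4,W); sL=5/2, sR=40/17; mL=165/34, mR=-5/68; mL+mR=325/68 → advance +1; mR−mL=-335/68 → turn -1·90°
n=1: pose=(-1,-4,N); sL=32/13, sR=160/41; mL=3392/533, mR=384/533; mL+mR=3776/533 → advance +1; mR−mL=-3008/533 → turn -1·90°
n=2: pose=(-1,-3,E); sL=80/9, sR=16; mL=224/9, mR=32/9; mL+mR=256/9 → advance +1; mR−mL=-64/3 → turn -1·90°
n=3: pose=(0,-3,S); sL=160/17, sR=160/37; mL=8640/629, mR=-1600/629; mL+mR=7040/629 → advance +1; mR−mL=-10240/629 → turn -1·90°
n=4: pose=(0,-4,W); sL=5/2, sR=40/17; mL=165/34, mR=-5/68; mL+mR=325/68 → advance +1; mR−mL=-335/68 → turn -1·90°
n=5: pose=(-1,-4,N); sL=32/13, sR=160/41; mL=3392/533, mR=384/533; mL+mR=3776/533 → advance +1; mR−mL=-3008/533 → turn -1·90°
n=6: pose=(-1,-3,E); sL=80/9, sR=16; mL=224/9, mR=32/9; mL+mR=256/9 → advance +1; mR−mL=-64/3 → turn -1·90°

0 5/2 40/17 165/34 -5/68 0 -4 W
1 32/13 160/41 3392/533 384/533 -1 -4 N
2 80/9 16 224/9 32/9 -1 -3 E
3 160/17 160/37 8640/629 -1600/629 0 -3 S
4 5/2 40/17 165/34 -5/68 0 -4 W
5 32/13 160/41 3392/533 384/533 -1 -4 N
6 80/9 16 224/9 32/9 -1 -3 E
final 0 -3 S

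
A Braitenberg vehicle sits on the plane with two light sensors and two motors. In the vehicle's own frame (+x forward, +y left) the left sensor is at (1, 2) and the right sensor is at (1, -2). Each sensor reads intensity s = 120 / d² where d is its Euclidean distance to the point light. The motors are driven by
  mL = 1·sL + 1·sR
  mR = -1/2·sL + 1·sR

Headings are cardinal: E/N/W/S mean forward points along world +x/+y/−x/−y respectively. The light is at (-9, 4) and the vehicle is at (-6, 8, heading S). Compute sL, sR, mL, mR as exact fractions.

left sensor world pos  = (-4, 7); dL² = 34
right sensor world pos = (-8, 7); dR² = 10
sL = 120/34 = 60/17
sR = 120/10 = 12
mL = 1·sL + 1·sR = 264/17
mR = -1/2·sL + 1·sR = 174/17

60/17 12 264/17 174/17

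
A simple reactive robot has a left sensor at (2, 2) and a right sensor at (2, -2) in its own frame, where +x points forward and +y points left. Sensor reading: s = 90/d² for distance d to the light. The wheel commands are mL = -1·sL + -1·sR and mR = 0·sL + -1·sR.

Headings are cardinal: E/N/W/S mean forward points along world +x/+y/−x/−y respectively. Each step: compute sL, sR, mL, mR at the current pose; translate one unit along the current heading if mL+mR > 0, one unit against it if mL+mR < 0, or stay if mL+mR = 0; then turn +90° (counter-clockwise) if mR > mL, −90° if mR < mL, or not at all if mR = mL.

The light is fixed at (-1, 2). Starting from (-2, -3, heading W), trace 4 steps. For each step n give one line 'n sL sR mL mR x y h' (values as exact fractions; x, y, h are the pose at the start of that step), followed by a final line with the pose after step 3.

0 45/29 5 -190/29 -5 -2 -3 W
1 90/53 90/53 -180/53 -90/53 -1 -3 S
2 45/4 9/4 -27/2 -9/4 -1 -2 E
3 90/13 18 -324/13 -18 -2 -2 N
final -2 -3 W

n=0: pose=(-2,-3,W); sL=45/29, sR=5; mL=-190/29, mR=-5; mL+mR=-335/29 → advance -1; mR−mL=45/29 → turn +1·90°
n=1: pose=(-1,-3,S); sL=90/53, sR=90/53; mL=-180/53, mR=-90/53; mL+mR=-270/53 → advance -1; mR−mL=90/53 → turn +1·90°
n=2: pose=(-1,-2,E); sL=45/4, sR=9/4; mL=-27/2, mR=-9/4; mL+mR=-63/4 → advance -1; mR−mL=45/4 → turn +1·90°
n=3: pose=(-2,-2,N); sL=90/13, sR=18; mL=-324/13, mR=-18; mL+mR=-558/13 → advance -1; mR−mL=90/13 → turn +1·90°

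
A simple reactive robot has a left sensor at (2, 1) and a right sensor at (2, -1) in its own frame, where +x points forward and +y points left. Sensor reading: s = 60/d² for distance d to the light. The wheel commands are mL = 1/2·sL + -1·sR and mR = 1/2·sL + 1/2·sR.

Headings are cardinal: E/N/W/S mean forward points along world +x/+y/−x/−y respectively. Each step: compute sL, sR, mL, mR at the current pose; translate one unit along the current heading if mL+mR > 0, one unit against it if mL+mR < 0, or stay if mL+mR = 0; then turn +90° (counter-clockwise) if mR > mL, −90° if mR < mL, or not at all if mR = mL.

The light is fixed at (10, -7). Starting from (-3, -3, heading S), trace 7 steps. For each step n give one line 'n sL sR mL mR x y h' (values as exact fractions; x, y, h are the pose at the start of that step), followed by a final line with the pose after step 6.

n=0: pose=(-3,-3,S); sL=15/37, sR=3/10; mL=-18/185, mR=261/740; mL+mR=189/740 → advance +1; mR−mL=9/20 → turn +1·90°
n=1: pose=(-3,-4,E); sL=60/137, sR=12/25; mL=-894/3425, mR=1572/3425; mL+mR=678/3425 → advance +1; mR−mL=18/25 → turn +1·90°
n=2: pose=(-2,-4,N); sL=30/97, sR=30/73; mL=-1815/7081, mR=2550/7081; mL+mR=735/7081 → advance +1; mR−mL=45/73 → turn +1·90°
n=3: pose=(-2,-3,W); sL=12/41, sR=60/221; mL=-1134/9061, mR=2556/9061; mL+mR=1422/9061 → advance +1; mR−mL=90/221 → turn +1·90°
n=4: pose=(-3,-3,S); sL=15/37, sR=3/10; mL=-18/185, mR=261/740; mL+mR=189/740 → advance +1; mR−mL=9/20 → turn +1·90°
n=5: pose=(-3,-4,E); sL=60/137, sR=12/25; mL=-894/3425, mR=1572/3425; mL+mR=678/3425 → advance +1; mR−mL=18/25 → turn +1·90°
n=6: pose=(-2,-4,N); sL=30/97, sR=30/73; mL=-1815/7081, mR=2550/7081; mL+mR=735/7081 → advance +1; mR−mL=45/73 → turn +1·90°

0 15/37 3/10 -18/185 261/740 -3 -3 S
1 60/137 12/25 -894/3425 1572/3425 -3 -4 E
2 30/97 30/73 -1815/7081 2550/7081 -2 -4 N
3 12/41 60/221 -1134/9061 2556/9061 -2 -3 W
4 15/37 3/10 -18/185 261/740 -3 -3 S
5 60/137 12/25 -894/3425 1572/3425 -3 -4 E
6 30/97 30/73 -1815/7081 2550/7081 -2 -4 N
final -2 -3 W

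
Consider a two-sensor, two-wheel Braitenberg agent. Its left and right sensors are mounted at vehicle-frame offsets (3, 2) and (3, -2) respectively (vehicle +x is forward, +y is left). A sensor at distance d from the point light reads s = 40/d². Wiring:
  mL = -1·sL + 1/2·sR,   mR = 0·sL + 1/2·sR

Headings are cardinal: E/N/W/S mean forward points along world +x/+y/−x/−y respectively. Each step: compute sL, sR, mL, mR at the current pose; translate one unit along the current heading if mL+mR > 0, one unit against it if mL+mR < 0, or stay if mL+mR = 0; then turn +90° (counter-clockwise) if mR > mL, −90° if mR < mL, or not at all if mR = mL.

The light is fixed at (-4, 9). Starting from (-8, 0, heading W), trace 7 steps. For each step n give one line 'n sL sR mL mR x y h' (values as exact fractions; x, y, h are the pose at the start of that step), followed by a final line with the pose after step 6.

0 4/17 20/49 -26/833 10/49 -8 0 W
1 40/153 40/193 -4660/29529 20/193 -9 0 S
2 1 5/13 -21/26 5/26 -9 1 E
3 40/89 40/41 140/3649 20/41 -10 1 N
4 20/81 20/53 -250/4293 10/53 -10 2 W
5 8/25 40/181 -948/4525 20/181 -11 2 S
6 5/4 1/2 -1 1/4 -11 3 E
final -12 3 N

n=0: pose=(-8,0,W); sL=4/17, sR=20/49; mL=-26/833, mR=10/49; mL+mR=144/833 → advance +1; mR−mL=4/17 → turn +1·90°
n=1: pose=(-9,0,S); sL=40/153, sR=40/193; mL=-4660/29529, mR=20/193; mL+mR=-1600/29529 → advance -1; mR−mL=40/153 → turn +1·90°
n=2: pose=(-9,1,E); sL=1, sR=5/13; mL=-21/26, mR=5/26; mL+mR=-8/13 → advance -1; mR−mL=1 → turn +1·90°
n=3: pose=(-10,1,N); sL=40/89, sR=40/41; mL=140/3649, mR=20/41; mL+mR=1920/3649 → advance +1; mR−mL=40/89 → turn +1·90°
n=4: pose=(-10,2,W); sL=20/81, sR=20/53; mL=-250/4293, mR=10/53; mL+mR=560/4293 → advance +1; mR−mL=20/81 → turn +1·90°
n=5: pose=(-11,2,S); sL=8/25, sR=40/181; mL=-948/4525, mR=20/181; mL+mR=-448/4525 → advance -1; mR−mL=8/25 → turn +1·90°
n=6: pose=(-11,3,E); sL=5/4, sR=1/2; mL=-1, mR=1/4; mL+mR=-3/4 → advance -1; mR−mL=5/4 → turn +1·90°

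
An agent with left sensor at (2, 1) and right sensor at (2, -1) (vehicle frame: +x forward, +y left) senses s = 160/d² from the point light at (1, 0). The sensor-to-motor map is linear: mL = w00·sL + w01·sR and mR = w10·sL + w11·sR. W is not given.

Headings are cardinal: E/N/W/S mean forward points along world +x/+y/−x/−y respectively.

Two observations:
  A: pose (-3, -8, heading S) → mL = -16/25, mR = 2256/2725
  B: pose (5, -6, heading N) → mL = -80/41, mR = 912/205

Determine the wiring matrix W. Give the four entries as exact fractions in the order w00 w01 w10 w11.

0 -1/2 1 -1/2

obs A: pose=(-3,-8,S) → sL=160/109, sR=32/25, mL=-16/25, mR=2256/2725
obs B: pose=(5,-6,N) → sL=32/5, sR=160/41, mL=-80/41, mR=912/205
sensor matrix S = [[160/109, 32/25], [32/5, 160/41]]; det S = -1376256/558625
solve [mL_A; mL_B] = S·[w00; w01] and [mR_A; mR_B] = S·[w10; w11]:
  w00 = 0, w01 = -1/2, w10 = 1, w11 = -1/2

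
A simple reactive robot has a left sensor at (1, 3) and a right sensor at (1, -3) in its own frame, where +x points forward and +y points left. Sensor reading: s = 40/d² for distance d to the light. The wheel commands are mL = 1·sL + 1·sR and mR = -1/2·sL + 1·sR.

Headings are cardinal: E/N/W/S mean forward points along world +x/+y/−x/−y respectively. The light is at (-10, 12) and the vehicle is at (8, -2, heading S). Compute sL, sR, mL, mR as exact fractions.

20/333 4/45 248/1665 98/1665

left sensor world pos  = (11, -3); dL² = 666
right sensor world pos = (5, -3); dR² = 450
sL = 40/666 = 20/333
sR = 40/450 = 4/45
mL = 1·sL + 1·sR = 248/1665
mR = -1/2·sL + 1·sR = 98/1665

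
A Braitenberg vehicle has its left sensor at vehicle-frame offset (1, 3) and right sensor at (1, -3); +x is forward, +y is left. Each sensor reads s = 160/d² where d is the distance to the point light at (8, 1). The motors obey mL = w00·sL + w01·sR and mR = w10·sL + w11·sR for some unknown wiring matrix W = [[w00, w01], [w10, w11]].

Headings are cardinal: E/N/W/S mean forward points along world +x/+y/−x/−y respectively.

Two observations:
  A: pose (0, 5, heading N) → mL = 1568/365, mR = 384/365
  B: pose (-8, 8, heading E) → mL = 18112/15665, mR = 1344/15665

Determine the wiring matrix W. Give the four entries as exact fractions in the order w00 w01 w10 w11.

obs A: pose=(0,5,N) → sL=80/73, sR=16/5, mL=1568/365, mR=384/365
obs B: pose=(-8,8,E) → sL=32/65, sR=160/241, mL=18112/15665, mR=1344/15665
sensor matrix S = [[80/73, 16/5], [32/65, 160/241]]; det S = -4847616/5717725
solve [mL_A; mL_B] = S·[w00; w01] and [mR_A; mR_B] = S·[w10; w11]:
  w00 = 1, w01 = 1, w10 = -1/2, w11 = 1/2

1 1 -1/2 1/2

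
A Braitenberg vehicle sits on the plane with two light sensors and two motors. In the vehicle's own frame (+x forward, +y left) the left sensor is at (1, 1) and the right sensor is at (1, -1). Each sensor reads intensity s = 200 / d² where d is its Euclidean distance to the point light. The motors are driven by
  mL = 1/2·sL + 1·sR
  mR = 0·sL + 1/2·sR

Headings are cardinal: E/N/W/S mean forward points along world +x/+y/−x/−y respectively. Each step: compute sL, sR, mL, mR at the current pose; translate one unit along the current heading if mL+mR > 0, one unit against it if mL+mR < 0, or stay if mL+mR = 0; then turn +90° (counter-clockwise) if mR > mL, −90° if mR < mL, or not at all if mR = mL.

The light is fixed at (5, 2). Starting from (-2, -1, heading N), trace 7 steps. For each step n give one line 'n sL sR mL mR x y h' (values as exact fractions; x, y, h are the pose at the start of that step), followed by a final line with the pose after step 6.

0 50/17 5 110/17 5/2 -2 -1 N
1 200/37 40/9 2380/333 20/9 -2 0 E
2 100/17 100/29 3150/493 50/29 -1 0 S
3 40/13 200/53 3660/689 100/53 -1 -1 W
4 50/17 5 110/17 5/2 -2 -1 N
5 200/37 40/9 2380/333 20/9 -2 0 E
6 100/17 100/29 3150/493 50/29 -1 0 S
final -1 -1 W

n=0: pose=(-2,-1,N); sL=50/17, sR=5; mL=110/17, mR=5/2; mL+mR=305/34 → advance +1; mR−mL=-135/34 → turn -1·90°
n=1: pose=(-2,0,E); sL=200/37, sR=40/9; mL=2380/333, mR=20/9; mL+mR=1040/111 → advance +1; mR−mL=-1640/333 → turn -1·90°
n=2: pose=(-1,0,S); sL=100/17, sR=100/29; mL=3150/493, mR=50/29; mL+mR=4000/493 → advance +1; mR−mL=-2300/493 → turn -1·90°
n=3: pose=(-1,-1,W); sL=40/13, sR=200/53; mL=3660/689, mR=100/53; mL+mR=4960/689 → advance +1; mR−mL=-2360/689 → turn -1·90°
n=4: pose=(-2,-1,N); sL=50/17, sR=5; mL=110/17, mR=5/2; mL+mR=305/34 → advance +1; mR−mL=-135/34 → turn -1·90°
n=5: pose=(-2,0,E); sL=200/37, sR=40/9; mL=2380/333, mR=20/9; mL+mR=1040/111 → advance +1; mR−mL=-1640/333 → turn -1·90°
n=6: pose=(-1,0,S); sL=100/17, sR=100/29; mL=3150/493, mR=50/29; mL+mR=4000/493 → advance +1; mR−mL=-2300/493 → turn -1·90°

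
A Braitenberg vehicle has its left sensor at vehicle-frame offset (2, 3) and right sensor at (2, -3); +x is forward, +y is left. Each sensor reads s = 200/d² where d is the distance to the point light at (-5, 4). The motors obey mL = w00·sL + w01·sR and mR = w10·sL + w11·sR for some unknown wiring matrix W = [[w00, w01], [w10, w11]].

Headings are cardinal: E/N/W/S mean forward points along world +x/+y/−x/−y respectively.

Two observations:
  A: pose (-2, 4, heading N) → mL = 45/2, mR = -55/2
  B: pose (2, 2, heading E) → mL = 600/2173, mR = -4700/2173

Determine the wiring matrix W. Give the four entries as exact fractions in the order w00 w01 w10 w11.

obs A: pose=(-2,4,N) → sL=50, sR=5, mL=45/2, mR=-55/2
obs B: pose=(2,2,E) → sL=100/41, sR=100/53, mL=600/2173, mR=-4700/2173
sensor matrix S = [[50, 5], [100/41, 100/53]]; det S = 178500/2173
solve [mL_A; mL_B] = S·[w00; w01] and [mR_A; mR_B] = S·[w10; w11]:
  w00 = 1/2, w01 = -1/2, w10 = -1/2, w11 = -1/2

1/2 -1/2 -1/2 -1/2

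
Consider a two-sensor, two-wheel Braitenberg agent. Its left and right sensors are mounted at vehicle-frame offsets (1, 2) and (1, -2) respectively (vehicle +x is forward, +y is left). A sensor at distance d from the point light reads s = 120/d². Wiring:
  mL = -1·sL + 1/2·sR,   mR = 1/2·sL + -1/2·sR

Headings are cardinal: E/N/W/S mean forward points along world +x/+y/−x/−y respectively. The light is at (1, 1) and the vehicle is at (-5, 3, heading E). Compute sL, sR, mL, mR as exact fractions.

left sensor world pos  = (-4, 5); dL² = 41
right sensor world pos = (-4, 1); dR² = 25
sL = 120/41 = 120/41
sR = 120/25 = 24/5
mL = -1·sL + 1/2·sR = -108/205
mR = 1/2·sL + -1/2·sR = -192/205

120/41 24/5 -108/205 -192/205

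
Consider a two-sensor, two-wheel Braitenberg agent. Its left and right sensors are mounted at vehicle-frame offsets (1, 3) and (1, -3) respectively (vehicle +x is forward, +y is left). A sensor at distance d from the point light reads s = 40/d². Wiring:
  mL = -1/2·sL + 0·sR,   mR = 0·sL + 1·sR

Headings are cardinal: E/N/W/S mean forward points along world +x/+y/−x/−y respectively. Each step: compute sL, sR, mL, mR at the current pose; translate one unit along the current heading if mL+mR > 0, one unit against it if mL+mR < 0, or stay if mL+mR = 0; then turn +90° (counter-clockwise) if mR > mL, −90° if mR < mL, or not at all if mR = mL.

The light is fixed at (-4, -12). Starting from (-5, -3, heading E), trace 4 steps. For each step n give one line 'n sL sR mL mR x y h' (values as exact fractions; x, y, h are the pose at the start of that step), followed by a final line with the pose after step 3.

0 5/18 10/9 -5/36 10/9 -5 -3 E
1 40/109 40/109 -20/109 40/109 -4 -3 N
2 4/5 4/17 -2/5 4/17 -4 -2 W
3 40/97 8/17 -20/97 8/17 -3 -2 S
final -3 -3 E

n=0: pose=(-5,-3,E); sL=5/18, sR=10/9; mL=-5/36, mR=10/9; mL+mR=35/36 → advance +1; mR−mL=5/4 → turn +1·90°
n=1: pose=(-4,-3,N); sL=40/109, sR=40/109; mL=-20/109, mR=40/109; mL+mR=20/109 → advance +1; mR−mL=60/109 → turn +1·90°
n=2: pose=(-4,-2,W); sL=4/5, sR=4/17; mL=-2/5, mR=4/17; mL+mR=-14/85 → advance -1; mR−mL=54/85 → turn +1·90°
n=3: pose=(-3,-2,S); sL=40/97, sR=8/17; mL=-20/97, mR=8/17; mL+mR=436/1649 → advance +1; mR−mL=1116/1649 → turn +1·90°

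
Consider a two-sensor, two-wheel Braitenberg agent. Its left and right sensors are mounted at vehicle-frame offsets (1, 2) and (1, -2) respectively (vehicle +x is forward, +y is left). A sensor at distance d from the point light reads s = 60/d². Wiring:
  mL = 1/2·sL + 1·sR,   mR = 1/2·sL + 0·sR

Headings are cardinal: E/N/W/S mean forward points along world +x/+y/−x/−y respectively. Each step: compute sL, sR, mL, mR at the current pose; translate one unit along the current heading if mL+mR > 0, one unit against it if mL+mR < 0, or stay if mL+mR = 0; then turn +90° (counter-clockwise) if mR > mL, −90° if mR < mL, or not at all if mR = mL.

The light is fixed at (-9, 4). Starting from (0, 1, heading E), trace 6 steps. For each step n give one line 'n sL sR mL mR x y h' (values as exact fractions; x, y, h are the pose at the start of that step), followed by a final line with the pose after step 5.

n=0: pose=(0,1,E); sL=60/101, sR=12/25; mL=1962/2525, mR=30/101; mL+mR=2712/2525 → advance +1; mR−mL=-12/25 → turn -1·90°
n=1: pose=(1,1,S); sL=3/8, sR=3/4; mL=15/16, mR=3/16; mL+mR=9/8 → advance +1; mR−mL=-3/4 → turn -1·90°
n=2: pose=(1,0,W); sL=20/39, sR=12/17; mL=638/663, mR=10/39; mL+mR=808/663 → advance +1; mR−mL=-12/17 → turn -1·90°
n=3: pose=(0,0,N); sL=30/29, sR=6/13; mL=369/377, mR=15/29; mL+mR=564/377 → advance +1; mR−mL=-6/13 → turn -1·90°
n=4: pose=(0,1,E); sL=60/101, sR=12/25; mL=1962/2525, mR=30/101; mL+mR=2712/2525 → advance +1; mR−mL=-12/25 → turn -1·90°
n=5: pose=(1,1,S); sL=3/8, sR=3/4; mL=15/16, mR=3/16; mL+mR=9/8 → advance +1; mR−mL=-3/4 → turn -1·90°

0 60/101 12/25 1962/2525 30/101 0 1 E
1 3/8 3/4 15/16 3/16 1 1 S
2 20/39 12/17 638/663 10/39 1 0 W
3 30/29 6/13 369/377 15/29 0 0 N
4 60/101 12/25 1962/2525 30/101 0 1 E
5 3/8 3/4 15/16 3/16 1 1 S
final 1 0 W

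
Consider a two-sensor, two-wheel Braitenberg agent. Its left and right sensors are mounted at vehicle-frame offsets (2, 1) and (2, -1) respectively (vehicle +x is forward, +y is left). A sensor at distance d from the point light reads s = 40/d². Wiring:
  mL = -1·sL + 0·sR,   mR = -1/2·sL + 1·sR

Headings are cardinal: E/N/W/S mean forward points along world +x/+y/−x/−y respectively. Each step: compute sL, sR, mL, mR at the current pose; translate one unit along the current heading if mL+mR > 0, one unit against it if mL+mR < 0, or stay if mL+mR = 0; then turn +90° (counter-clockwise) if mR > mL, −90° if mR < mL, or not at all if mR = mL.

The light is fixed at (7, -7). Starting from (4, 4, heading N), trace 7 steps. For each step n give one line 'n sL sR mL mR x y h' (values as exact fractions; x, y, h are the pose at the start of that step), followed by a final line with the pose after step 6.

n=0: pose=(4,4,N); sL=8/37, sR=40/173; mL=-8/37, mR=788/6401; mL+mR=-596/6401 → advance -1; mR−mL=2172/6401 → turn +1·90°
n=1: pose=(4,3,W); sL=20/53, sR=20/73; mL=-20/53, mR=330/3869; mL+mR=-1130/3869 → advance -1; mR−mL=1790/3869 → turn +1·90°
n=2: pose=(5,3,S); sL=8/13, sR=40/73; mL=-8/13, mR=228/949; mL+mR=-356/949 → advance -1; mR−mL=812/949 → turn +1·90°
n=3: pose=(5,4,E); sL=5/18, sR=2/5; mL=-5/18, mR=47/180; mL+mR=-1/60 → advance -1; mR−mL=97/180 → turn +1·90°
n=4: pose=(4,4,N); sL=8/37, sR=40/173; mL=-8/37, mR=788/6401; mL+mR=-596/6401 → advance -1; mR−mL=2172/6401 → turn +1·90°
n=5: pose=(4,3,W); sL=20/53, sR=20/73; mL=-20/53, mR=330/3869; mL+mR=-1130/3869 → advance -1; mR−mL=1790/3869 → turn +1·90°
n=6: pose=(5,3,S); sL=8/13, sR=40/73; mL=-8/13, mR=228/949; mL+mR=-356/949 → advance -1; mR−mL=812/949 → turn +1·90°

0 8/37 40/173 -8/37 788/6401 4 4 N
1 20/53 20/73 -20/53 330/3869 4 3 W
2 8/13 40/73 -8/13 228/949 5 3 S
3 5/18 2/5 -5/18 47/180 5 4 E
4 8/37 40/173 -8/37 788/6401 4 4 N
5 20/53 20/73 -20/53 330/3869 4 3 W
6 8/13 40/73 -8/13 228/949 5 3 S
final 5 4 E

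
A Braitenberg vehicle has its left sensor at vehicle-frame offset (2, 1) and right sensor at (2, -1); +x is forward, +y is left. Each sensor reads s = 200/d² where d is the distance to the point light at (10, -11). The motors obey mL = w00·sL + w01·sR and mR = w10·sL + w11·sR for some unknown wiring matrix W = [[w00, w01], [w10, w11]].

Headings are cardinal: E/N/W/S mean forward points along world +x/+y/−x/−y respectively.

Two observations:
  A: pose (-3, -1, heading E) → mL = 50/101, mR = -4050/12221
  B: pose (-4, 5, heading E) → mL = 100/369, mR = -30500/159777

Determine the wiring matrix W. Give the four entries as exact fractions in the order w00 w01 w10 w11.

0 1/2 -1 1/2

obs A: pose=(-3,-1,E) → sL=100/121, sR=100/101, mL=50/101, mR=-4050/12221
obs B: pose=(-4,5,E) → sL=200/433, sR=200/369, mL=100/369, mR=-30500/159777
sensor matrix S = [[100/121, 100/101], [200/433, 200/369]]; det S = -18320000/1952634717
solve [mL_A; mL_B] = S·[w00; w01] and [mR_A; mR_B] = S·[w10; w11]:
  w00 = 0, w01 = 1/2, w10 = -1, w11 = 1/2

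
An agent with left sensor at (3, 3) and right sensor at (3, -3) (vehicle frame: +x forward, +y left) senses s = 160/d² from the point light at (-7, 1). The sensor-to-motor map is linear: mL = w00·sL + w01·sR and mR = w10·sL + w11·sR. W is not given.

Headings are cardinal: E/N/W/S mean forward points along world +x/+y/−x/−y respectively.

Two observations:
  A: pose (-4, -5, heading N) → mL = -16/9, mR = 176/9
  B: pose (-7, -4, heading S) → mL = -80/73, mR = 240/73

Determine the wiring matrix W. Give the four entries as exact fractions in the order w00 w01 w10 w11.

obs A: pose=(-4,-5,N) → sL=160/9, sR=32/9, mL=-16/9, mR=176/9
obs B: pose=(-7,-4,S) → sL=160/73, sR=160/73, mL=-80/73, mR=240/73
sensor matrix S = [[160/9, 32/9], [160/73, 160/73]]; det S = 20480/657
solve [mL_A; mL_B] = S·[w00; w01] and [mR_A; mR_B] = S·[w10; w11]:
  w00 = 0, w01 = -1/2, w10 = 1, w11 = 1/2

0 -1/2 1 1/2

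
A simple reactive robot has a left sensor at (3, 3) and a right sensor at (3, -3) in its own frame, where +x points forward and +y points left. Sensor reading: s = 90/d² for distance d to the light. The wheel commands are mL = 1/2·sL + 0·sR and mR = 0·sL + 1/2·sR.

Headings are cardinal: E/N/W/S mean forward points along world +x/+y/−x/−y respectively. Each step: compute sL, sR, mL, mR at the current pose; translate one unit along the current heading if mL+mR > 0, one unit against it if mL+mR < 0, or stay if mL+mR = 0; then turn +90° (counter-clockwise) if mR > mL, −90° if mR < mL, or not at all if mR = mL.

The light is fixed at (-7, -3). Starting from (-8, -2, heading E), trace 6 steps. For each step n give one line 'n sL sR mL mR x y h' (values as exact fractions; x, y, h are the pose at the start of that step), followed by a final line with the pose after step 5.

n=0: pose=(-8,-2,E); sL=9/2, sR=45/4; mL=9/4, mR=45/8; mL+mR=63/8 → advance +1; mR−mL=27/8 → turn +1·90°
n=1: pose=(-7,-2,N); sL=18/5, sR=18/5; mL=9/5, mR=9/5; mL+mR=18/5 → advance +1; mR−mL=0 → turn +0·90°
n=2: pose=(-7,-1,N); sL=45/17, sR=45/17; mL=45/34, mR=45/34; mL+mR=45/17 → advance +1; mR−mL=0 → turn +0·90°
n=3: pose=(-7,0,N); sL=2, sR=2; mL=1, mR=1; mL+mR=2 → advance +1; mR−mL=0 → turn +0·90°
n=4: pose=(-7,1,N); sL=45/29, sR=45/29; mL=45/58, mR=45/58; mL+mR=45/29 → advance +1; mR−mL=0 → turn +0·90°
n=5: pose=(-7,2,N); sL=90/73, sR=90/73; mL=45/73, mR=45/73; mL+mR=90/73 → advance +1; mR−mL=0 → turn +0·90°

0 9/2 45/4 9/4 45/8 -8 -2 E
1 18/5 18/5 9/5 9/5 -7 -2 N
2 45/17 45/17 45/34 45/34 -7 -1 N
3 2 2 1 1 -7 0 N
4 45/29 45/29 45/58 45/58 -7 1 N
5 90/73 90/73 45/73 45/73 -7 2 N
final -7 3 N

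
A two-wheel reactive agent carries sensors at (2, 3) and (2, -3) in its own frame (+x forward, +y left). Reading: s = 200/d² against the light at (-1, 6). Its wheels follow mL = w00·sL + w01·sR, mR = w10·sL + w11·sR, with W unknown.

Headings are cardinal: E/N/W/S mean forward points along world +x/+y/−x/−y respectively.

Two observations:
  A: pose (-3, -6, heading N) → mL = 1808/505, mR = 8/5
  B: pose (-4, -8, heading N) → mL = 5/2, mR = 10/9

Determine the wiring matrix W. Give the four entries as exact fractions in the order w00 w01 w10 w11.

1 1 1 0

obs A: pose=(-3,-6,N) → sL=8/5, sR=200/101, mL=1808/505, mR=8/5
obs B: pose=(-4,-8,N) → sL=10/9, sR=25/18, mL=5/2, mR=10/9
sensor matrix S = [[8/5, 200/101], [10/9, 25/18]]; det S = 20/909
solve [mL_A; mL_B] = S·[w00; w01] and [mR_A; mR_B] = S·[w10; w11]:
  w00 = 1, w01 = 1, w10 = 1, w11 = 0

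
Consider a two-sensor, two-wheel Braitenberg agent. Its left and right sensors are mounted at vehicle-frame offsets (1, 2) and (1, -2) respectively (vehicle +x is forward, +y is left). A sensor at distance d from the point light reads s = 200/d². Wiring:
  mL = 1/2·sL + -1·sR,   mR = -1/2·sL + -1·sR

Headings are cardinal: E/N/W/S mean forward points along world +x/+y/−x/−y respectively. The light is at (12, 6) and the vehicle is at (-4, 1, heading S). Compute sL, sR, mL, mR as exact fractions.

25/29 5/9 -65/522 -515/522

left sensor world pos  = (-2, 0); dL² = 232
right sensor world pos = (-6, 0); dR² = 360
sL = 200/232 = 25/29
sR = 200/360 = 5/9
mL = 1/2·sL + -1·sR = -65/522
mR = -1/2·sL + -1·sR = -515/522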